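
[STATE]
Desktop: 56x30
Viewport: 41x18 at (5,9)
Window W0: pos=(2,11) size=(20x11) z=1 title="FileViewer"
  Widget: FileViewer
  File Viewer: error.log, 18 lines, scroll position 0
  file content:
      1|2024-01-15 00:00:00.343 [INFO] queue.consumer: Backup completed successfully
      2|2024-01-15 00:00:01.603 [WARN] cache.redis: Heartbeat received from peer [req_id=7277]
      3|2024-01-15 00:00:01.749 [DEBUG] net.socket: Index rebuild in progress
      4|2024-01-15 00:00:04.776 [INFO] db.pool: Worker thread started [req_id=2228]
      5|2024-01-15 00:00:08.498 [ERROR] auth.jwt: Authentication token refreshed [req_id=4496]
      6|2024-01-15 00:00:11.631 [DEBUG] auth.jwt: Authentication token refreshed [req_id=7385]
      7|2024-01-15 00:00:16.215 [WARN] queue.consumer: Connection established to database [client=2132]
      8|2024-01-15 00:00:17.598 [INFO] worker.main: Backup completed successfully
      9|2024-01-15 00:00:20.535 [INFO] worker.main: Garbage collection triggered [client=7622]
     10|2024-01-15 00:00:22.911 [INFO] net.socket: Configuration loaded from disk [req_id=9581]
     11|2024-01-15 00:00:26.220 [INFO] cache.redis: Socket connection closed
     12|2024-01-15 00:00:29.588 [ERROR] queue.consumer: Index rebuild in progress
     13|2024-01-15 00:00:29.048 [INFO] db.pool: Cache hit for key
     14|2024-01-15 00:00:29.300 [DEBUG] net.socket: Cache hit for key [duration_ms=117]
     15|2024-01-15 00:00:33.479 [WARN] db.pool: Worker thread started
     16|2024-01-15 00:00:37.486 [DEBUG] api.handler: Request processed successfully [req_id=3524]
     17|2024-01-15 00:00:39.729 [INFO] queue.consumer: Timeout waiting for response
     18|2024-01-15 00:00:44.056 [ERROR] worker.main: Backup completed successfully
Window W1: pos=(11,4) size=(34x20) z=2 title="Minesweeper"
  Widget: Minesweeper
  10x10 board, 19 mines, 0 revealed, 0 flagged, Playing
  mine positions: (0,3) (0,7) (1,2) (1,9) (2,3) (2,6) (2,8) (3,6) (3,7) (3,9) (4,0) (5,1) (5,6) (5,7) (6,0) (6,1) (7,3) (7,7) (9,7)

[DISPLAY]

      ┃■■■■■■■■■■                      ┃ 
      ┃■■■■■■■■■■                      ┃ 
━━━━━━┃■■■■■■■■■■                      ┃ 
ileVie┃■■■■■■■■■■                      ┃ 
──────┃■■■■■■■■■■                      ┃ 
24-01-┃■■■■■■■■■■                      ┃ 
24-01-┃■■■■■■■■■■                      ┃ 
24-01-┃■■■■■■■■■■                      ┃ 
24-01-┃                                ┃ 
24-01-┃                                ┃ 
24-01-┃                                ┃ 
24-01-┃                                ┃ 
━━━━━━┃                                ┃ 
      ┃                                ┃ 
      ┗━━━━━━━━━━━━━━━━━━━━━━━━━━━━━━━━┛ 
                                         
                                         
                                         


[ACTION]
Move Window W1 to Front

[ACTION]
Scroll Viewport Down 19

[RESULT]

ileVie┃■■■■■■■■■■                      ┃ 
──────┃■■■■■■■■■■                      ┃ 
24-01-┃■■■■■■■■■■                      ┃ 
24-01-┃■■■■■■■■■■                      ┃ 
24-01-┃■■■■■■■■■■                      ┃ 
24-01-┃                                ┃ 
24-01-┃                                ┃ 
24-01-┃                                ┃ 
24-01-┃                                ┃ 
━━━━━━┃                                ┃ 
      ┃                                ┃ 
      ┗━━━━━━━━━━━━━━━━━━━━━━━━━━━━━━━━┛ 
                                         
                                         
                                         
                                         
                                         
                                         


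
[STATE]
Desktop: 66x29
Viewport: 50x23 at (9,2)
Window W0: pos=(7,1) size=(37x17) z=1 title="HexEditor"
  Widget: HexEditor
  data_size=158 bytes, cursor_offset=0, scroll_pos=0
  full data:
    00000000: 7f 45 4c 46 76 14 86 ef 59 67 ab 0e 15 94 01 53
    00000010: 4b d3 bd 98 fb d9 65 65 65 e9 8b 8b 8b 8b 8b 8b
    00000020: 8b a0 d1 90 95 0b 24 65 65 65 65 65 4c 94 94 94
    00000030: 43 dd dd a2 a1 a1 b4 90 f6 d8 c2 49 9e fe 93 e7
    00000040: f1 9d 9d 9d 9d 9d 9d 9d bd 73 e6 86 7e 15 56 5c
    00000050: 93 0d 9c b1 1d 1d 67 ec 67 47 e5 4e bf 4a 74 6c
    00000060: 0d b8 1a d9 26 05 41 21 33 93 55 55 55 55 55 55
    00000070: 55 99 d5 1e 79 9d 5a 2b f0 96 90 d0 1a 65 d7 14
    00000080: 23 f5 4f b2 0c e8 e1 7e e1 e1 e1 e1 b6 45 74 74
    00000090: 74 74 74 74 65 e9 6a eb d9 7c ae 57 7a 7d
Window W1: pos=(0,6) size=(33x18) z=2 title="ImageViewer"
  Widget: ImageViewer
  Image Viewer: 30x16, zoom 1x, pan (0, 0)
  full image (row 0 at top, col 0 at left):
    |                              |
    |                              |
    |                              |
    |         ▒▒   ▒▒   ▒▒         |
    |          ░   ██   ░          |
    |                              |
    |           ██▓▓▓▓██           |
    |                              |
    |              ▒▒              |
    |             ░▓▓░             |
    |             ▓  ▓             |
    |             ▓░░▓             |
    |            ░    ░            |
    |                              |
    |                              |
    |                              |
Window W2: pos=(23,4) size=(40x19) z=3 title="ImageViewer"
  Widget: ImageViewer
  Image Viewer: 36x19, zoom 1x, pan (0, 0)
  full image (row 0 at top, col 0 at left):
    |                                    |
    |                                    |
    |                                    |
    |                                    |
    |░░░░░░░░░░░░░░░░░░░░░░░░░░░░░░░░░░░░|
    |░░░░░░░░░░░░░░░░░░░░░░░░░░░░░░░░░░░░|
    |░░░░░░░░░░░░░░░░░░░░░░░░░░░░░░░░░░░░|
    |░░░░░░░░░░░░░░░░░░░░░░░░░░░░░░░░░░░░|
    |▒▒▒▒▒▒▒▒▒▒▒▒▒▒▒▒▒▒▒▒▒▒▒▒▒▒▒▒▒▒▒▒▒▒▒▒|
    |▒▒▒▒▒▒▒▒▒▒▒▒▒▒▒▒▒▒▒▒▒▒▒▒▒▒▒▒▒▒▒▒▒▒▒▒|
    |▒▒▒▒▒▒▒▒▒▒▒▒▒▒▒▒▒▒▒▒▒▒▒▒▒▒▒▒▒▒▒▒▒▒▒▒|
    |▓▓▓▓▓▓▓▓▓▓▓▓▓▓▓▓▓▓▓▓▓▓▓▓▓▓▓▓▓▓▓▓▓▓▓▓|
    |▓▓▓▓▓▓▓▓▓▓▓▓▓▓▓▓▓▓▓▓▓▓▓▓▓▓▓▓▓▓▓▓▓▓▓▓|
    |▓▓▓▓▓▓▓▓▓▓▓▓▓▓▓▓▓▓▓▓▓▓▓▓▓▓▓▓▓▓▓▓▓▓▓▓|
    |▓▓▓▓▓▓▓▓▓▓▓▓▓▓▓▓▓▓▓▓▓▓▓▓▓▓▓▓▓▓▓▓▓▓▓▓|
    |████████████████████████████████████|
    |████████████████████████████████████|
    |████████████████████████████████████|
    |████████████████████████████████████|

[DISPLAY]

HexEditor                         ┃               
──────────────────────────────────┨               
0000000  7F 45┏━━━━━━━━━━━━━━━━━━━━━━━━━━━━━━━━━━━
0000010  4b d3┃ ImageViewer                       
━━━━━━━━━━━━━━┠───────────────────────────────────
ewer          ┃                                   
──────────────┃                                   
              ┃                                   
              ┃                                   
              ┃░░░░░░░░░░░░░░░░░░░░░░░░░░░░░░░░░░░
 ▒▒   ▒▒   ▒▒ ┃░░░░░░░░░░░░░░░░░░░░░░░░░░░░░░░░░░░
  ░   ██   ░  ┃░░░░░░░░░░░░░░░░░░░░░░░░░░░░░░░░░░░
              ┃░░░░░░░░░░░░░░░░░░░░░░░░░░░░░░░░░░░
   ██▓▓▓▓██   ┃▒▒▒▒▒▒▒▒▒▒▒▒▒▒▒▒▒▒▒▒▒▒▒▒▒▒▒▒▒▒▒▒▒▒▒
              ┃▒▒▒▒▒▒▒▒▒▒▒▒▒▒▒▒▒▒▒▒▒▒▒▒▒▒▒▒▒▒▒▒▒▒▒
      ▒▒      ┃▒▒▒▒▒▒▒▒▒▒▒▒▒▒▒▒▒▒▒▒▒▒▒▒▒▒▒▒▒▒▒▒▒▒▒
     ░▓▓░     ┃▓▓▓▓▓▓▓▓▓▓▓▓▓▓▓▓▓▓▓▓▓▓▓▓▓▓▓▓▓▓▓▓▓▓▓
     ▓  ▓     ┃▓▓▓▓▓▓▓▓▓▓▓▓▓▓▓▓▓▓▓▓▓▓▓▓▓▓▓▓▓▓▓▓▓▓▓
     ▓░░▓     ┃▓▓▓▓▓▓▓▓▓▓▓▓▓▓▓▓▓▓▓▓▓▓▓▓▓▓▓▓▓▓▓▓▓▓▓
    ░    ░    ┃▓▓▓▓▓▓▓▓▓▓▓▓▓▓▓▓▓▓▓▓▓▓▓▓▓▓▓▓▓▓▓▓▓▓▓
              ┗━━━━━━━━━━━━━━━━━━━━━━━━━━━━━━━━━━━
━━━━━━━━━━━━━━━━━━━━━━━┛                          
                                                  


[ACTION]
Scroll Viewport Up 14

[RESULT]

                                                  
━━━━━━━━━━━━━━━━━━━━━━━━━━━━━━━━━━┓               
HexEditor                         ┃               
──────────────────────────────────┨               
0000000  7F 45┏━━━━━━━━━━━━━━━━━━━━━━━━━━━━━━━━━━━
0000010  4b d3┃ ImageViewer                       
━━━━━━━━━━━━━━┠───────────────────────────────────
ewer          ┃                                   
──────────────┃                                   
              ┃                                   
              ┃                                   
              ┃░░░░░░░░░░░░░░░░░░░░░░░░░░░░░░░░░░░
 ▒▒   ▒▒   ▒▒ ┃░░░░░░░░░░░░░░░░░░░░░░░░░░░░░░░░░░░
  ░   ██   ░  ┃░░░░░░░░░░░░░░░░░░░░░░░░░░░░░░░░░░░
              ┃░░░░░░░░░░░░░░░░░░░░░░░░░░░░░░░░░░░
   ██▓▓▓▓██   ┃▒▒▒▒▒▒▒▒▒▒▒▒▒▒▒▒▒▒▒▒▒▒▒▒▒▒▒▒▒▒▒▒▒▒▒
              ┃▒▒▒▒▒▒▒▒▒▒▒▒▒▒▒▒▒▒▒▒▒▒▒▒▒▒▒▒▒▒▒▒▒▒▒
      ▒▒      ┃▒▒▒▒▒▒▒▒▒▒▒▒▒▒▒▒▒▒▒▒▒▒▒▒▒▒▒▒▒▒▒▒▒▒▒
     ░▓▓░     ┃▓▓▓▓▓▓▓▓▓▓▓▓▓▓▓▓▓▓▓▓▓▓▓▓▓▓▓▓▓▓▓▓▓▓▓
     ▓  ▓     ┃▓▓▓▓▓▓▓▓▓▓▓▓▓▓▓▓▓▓▓▓▓▓▓▓▓▓▓▓▓▓▓▓▓▓▓
     ▓░░▓     ┃▓▓▓▓▓▓▓▓▓▓▓▓▓▓▓▓▓▓▓▓▓▓▓▓▓▓▓▓▓▓▓▓▓▓▓
    ░    ░    ┃▓▓▓▓▓▓▓▓▓▓▓▓▓▓▓▓▓▓▓▓▓▓▓▓▓▓▓▓▓▓▓▓▓▓▓
              ┗━━━━━━━━━━━━━━━━━━━━━━━━━━━━━━━━━━━


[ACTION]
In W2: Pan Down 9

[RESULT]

                                                  
━━━━━━━━━━━━━━━━━━━━━━━━━━━━━━━━━━┓               
HexEditor                         ┃               
──────────────────────────────────┨               
0000000  7F 45┏━━━━━━━━━━━━━━━━━━━━━━━━━━━━━━━━━━━
0000010  4b d3┃ ImageViewer                       
━━━━━━━━━━━━━━┠───────────────────────────────────
ewer          ┃▒▒▒▒▒▒▒▒▒▒▒▒▒▒▒▒▒▒▒▒▒▒▒▒▒▒▒▒▒▒▒▒▒▒▒
──────────────┃▒▒▒▒▒▒▒▒▒▒▒▒▒▒▒▒▒▒▒▒▒▒▒▒▒▒▒▒▒▒▒▒▒▒▒
              ┃▓▓▓▓▓▓▓▓▓▓▓▓▓▓▓▓▓▓▓▓▓▓▓▓▓▓▓▓▓▓▓▓▓▓▓
              ┃▓▓▓▓▓▓▓▓▓▓▓▓▓▓▓▓▓▓▓▓▓▓▓▓▓▓▓▓▓▓▓▓▓▓▓
              ┃▓▓▓▓▓▓▓▓▓▓▓▓▓▓▓▓▓▓▓▓▓▓▓▓▓▓▓▓▓▓▓▓▓▓▓
 ▒▒   ▒▒   ▒▒ ┃▓▓▓▓▓▓▓▓▓▓▓▓▓▓▓▓▓▓▓▓▓▓▓▓▓▓▓▓▓▓▓▓▓▓▓
  ░   ██   ░  ┃███████████████████████████████████
              ┃███████████████████████████████████
   ██▓▓▓▓██   ┃███████████████████████████████████
              ┃███████████████████████████████████
      ▒▒      ┃                                   
     ░▓▓░     ┃                                   
     ▓  ▓     ┃                                   
     ▓░░▓     ┃                                   
    ░    ░    ┃                                   
              ┗━━━━━━━━━━━━━━━━━━━━━━━━━━━━━━━━━━━


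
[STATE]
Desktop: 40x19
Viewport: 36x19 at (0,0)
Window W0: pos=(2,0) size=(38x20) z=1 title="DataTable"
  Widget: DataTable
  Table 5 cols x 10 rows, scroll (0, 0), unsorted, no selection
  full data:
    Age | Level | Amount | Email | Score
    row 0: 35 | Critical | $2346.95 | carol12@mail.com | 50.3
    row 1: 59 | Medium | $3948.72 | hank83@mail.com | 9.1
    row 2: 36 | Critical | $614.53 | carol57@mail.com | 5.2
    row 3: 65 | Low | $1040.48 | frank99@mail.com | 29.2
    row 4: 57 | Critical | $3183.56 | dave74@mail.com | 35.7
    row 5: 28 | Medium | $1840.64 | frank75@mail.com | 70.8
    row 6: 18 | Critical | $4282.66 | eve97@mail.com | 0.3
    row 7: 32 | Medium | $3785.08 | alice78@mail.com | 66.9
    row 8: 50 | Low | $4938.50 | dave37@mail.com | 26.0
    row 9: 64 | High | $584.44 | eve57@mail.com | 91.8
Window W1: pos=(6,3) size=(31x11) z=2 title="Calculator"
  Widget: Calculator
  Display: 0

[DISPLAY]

  ┏━━━━━━━━━━━━━━━━━━━━━━━━━━━━━━━━━
  ┃ DataTable                       
  ┠─────────────────────────────────
  ┃Age┏━━━━━━━━━━━━━━━━━━━━━━━━━━━━━
  ┃───┃ Calculator                  
  ┃35 ┠─────────────────────────────
  ┃59 ┃                            0
  ┃36 ┃┌───┬───┬───┬───┐            
  ┃65 ┃│ 7 │ 8 │ 9 │ ÷ │            
  ┃57 ┃├───┼───┼───┼───┤            
  ┃28 ┃│ 4 │ 5 │ 6 │ × │            
  ┃18 ┃├───┼───┼───┼───┤            
  ┃32 ┃│ 1 │ 2 │ 3 │ - │            
  ┃50 ┗━━━━━━━━━━━━━━━━━━━━━━━━━━━━━
  ┃64 │High    │$584.44 │eve57@mail.
  ┃                                 
  ┃                                 
  ┃                                 
  ┃                                 


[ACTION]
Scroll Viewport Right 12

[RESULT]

━━━━━━━━━━━━━━━━━━━━━━━━━━━━━━━━━━━┓
DataTable                          ┃
───────────────────────────────────┨
ge┏━━━━━━━━━━━━━━━━━━━━━━━━━━━━━┓  ┃
──┃ Calculator                  ┃──┃
5 ┠─────────────────────────────┨.c┃
9 ┃                            0┃co┃
6 ┃┌───┬───┬───┬───┐            ┃.c┃
5 ┃│ 7 │ 8 │ 9 │ ÷ │            ┃.c┃
7 ┃├───┼───┼───┼───┤            ┃co┃
8 ┃│ 4 │ 5 │ 6 │ × │            ┃.c┃
8 ┃├───┼───┼───┼───┤            ┃om┃
2 ┃│ 1 │ 2 │ 3 │ - │            ┃.c┃
0 ┗━━━━━━━━━━━━━━━━━━━━━━━━━━━━━┛co┃
4 │High    │$584.44 │eve57@mail.com┃
                                   ┃
                                   ┃
                                   ┃
                                   ┃


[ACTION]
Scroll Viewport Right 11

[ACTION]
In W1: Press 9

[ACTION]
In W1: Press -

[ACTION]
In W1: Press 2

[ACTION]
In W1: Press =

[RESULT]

━━━━━━━━━━━━━━━━━━━━━━━━━━━━━━━━━━━┓
DataTable                          ┃
───────────────────────────────────┨
ge┏━━━━━━━━━━━━━━━━━━━━━━━━━━━━━┓  ┃
──┃ Calculator                  ┃──┃
5 ┠─────────────────────────────┨.c┃
9 ┃                            7┃co┃
6 ┃┌───┬───┬───┬───┐            ┃.c┃
5 ┃│ 7 │ 8 │ 9 │ ÷ │            ┃.c┃
7 ┃├───┼───┼───┼───┤            ┃co┃
8 ┃│ 4 │ 5 │ 6 │ × │            ┃.c┃
8 ┃├───┼───┼───┼───┤            ┃om┃
2 ┃│ 1 │ 2 │ 3 │ - │            ┃.c┃
0 ┗━━━━━━━━━━━━━━━━━━━━━━━━━━━━━┛co┃
4 │High    │$584.44 │eve57@mail.com┃
                                   ┃
                                   ┃
                                   ┃
                                   ┃


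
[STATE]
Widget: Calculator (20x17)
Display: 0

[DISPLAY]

                   0
┌───┬───┬───┬───┐   
│ 7 │ 8 │ 9 │ ÷ │   
├───┼───┼───┼───┤   
│ 4 │ 5 │ 6 │ × │   
├───┼───┼───┼───┤   
│ 1 │ 2 │ 3 │ - │   
├───┼───┼───┼───┤   
│ 0 │ . │ = │ + │   
├───┼───┼───┼───┤   
│ C │ MC│ MR│ M+│   
└───┴───┴───┴───┘   
                    
                    
                    
                    
                    


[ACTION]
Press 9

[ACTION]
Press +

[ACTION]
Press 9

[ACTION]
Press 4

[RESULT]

                  94
┌───┬───┬───┬───┐   
│ 7 │ 8 │ 9 │ ÷ │   
├───┼───┼───┼───┤   
│ 4 │ 5 │ 6 │ × │   
├───┼───┼───┼───┤   
│ 1 │ 2 │ 3 │ - │   
├───┼───┼───┼───┤   
│ 0 │ . │ = │ + │   
├───┼───┼───┼───┤   
│ C │ MC│ MR│ M+│   
└───┴───┴───┴───┘   
                    
                    
                    
                    
                    


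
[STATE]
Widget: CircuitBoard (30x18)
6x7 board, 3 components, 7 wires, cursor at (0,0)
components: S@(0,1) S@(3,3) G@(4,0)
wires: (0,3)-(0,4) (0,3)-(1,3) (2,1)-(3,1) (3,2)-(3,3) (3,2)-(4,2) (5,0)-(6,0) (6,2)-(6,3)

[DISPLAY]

   0 1 2 3 4 5                
0  [.]  S       · ─ ·         
                │             
1               ·             
                              
2       ·                     
        │                     
3       ·   · ─ S             
            │                 
4   G       ·                 
                              
5   ·                         
    │                         
6   ·       · ─ ·             
Cursor: (0,0)                 
                              
                              
                              


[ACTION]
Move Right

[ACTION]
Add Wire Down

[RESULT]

   0 1 2 3 4 5                
0      [S]      · ─ ·         
        │       │             
1       ·       ·             
                              
2       ·                     
        │                     
3       ·   · ─ S             
            │                 
4   G       ·                 
                              
5   ·                         
    │                         
6   ·       · ─ ·             
Cursor: (0,1)                 
                              
                              
                              


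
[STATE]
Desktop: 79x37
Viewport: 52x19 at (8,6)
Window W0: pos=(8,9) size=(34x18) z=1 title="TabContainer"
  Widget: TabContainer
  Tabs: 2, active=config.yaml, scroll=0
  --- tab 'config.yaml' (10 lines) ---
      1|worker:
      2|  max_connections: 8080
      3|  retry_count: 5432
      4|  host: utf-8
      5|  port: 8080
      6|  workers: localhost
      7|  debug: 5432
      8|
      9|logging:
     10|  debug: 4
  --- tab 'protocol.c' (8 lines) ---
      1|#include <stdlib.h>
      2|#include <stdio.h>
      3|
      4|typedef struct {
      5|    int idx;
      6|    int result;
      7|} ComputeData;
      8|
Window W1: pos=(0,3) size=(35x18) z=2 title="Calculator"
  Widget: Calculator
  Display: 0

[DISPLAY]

                         0┃                         
─┬───┬───┐                ┃                         
 │ 9 │ ÷ │                ┃                         
─┼───┼───┤                ┃━━━━━━┓                  
 │ 6 │ × │                ┃      ┃                  
─┼───┼───┤                ┃──────┨                  
 │ 3 │ - │                ┃      ┃                  
─┼───┼───┤                ┃──────┃                  
 │ = │ + │                ┃      ┃                  
─┼───┼───┤                ┃      ┃                  
C│ MR│ M+│                ┃      ┃                  
─┴───┴───┘                ┃      ┃                  
                          ┃      ┃                  
                          ┃      ┃                  
━━━━━━━━━━━━━━━━━━━━━━━━━━┛      ┃                  
┃                                ┃                  
┃logging:                        ┃                  
┃  debug: 4                      ┃                  
┃                                ┃                  


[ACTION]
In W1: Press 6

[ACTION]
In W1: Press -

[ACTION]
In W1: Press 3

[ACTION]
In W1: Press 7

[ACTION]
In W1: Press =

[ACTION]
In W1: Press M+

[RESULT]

                       -31┃                         
─┬───┬───┐                ┃                         
 │ 9 │ ÷ │                ┃                         
─┼───┼───┤                ┃━━━━━━┓                  
 │ 6 │ × │                ┃      ┃                  
─┼───┼───┤                ┃──────┨                  
 │ 3 │ - │                ┃      ┃                  
─┼───┼───┤                ┃──────┃                  
 │ = │ + │                ┃      ┃                  
─┼───┼───┤                ┃      ┃                  
C│ MR│ M+│                ┃      ┃                  
─┴───┴───┘                ┃      ┃                  
                          ┃      ┃                  
                          ┃      ┃                  
━━━━━━━━━━━━━━━━━━━━━━━━━━┛      ┃                  
┃                                ┃                  
┃logging:                        ┃                  
┃  debug: 4                      ┃                  
┃                                ┃                  


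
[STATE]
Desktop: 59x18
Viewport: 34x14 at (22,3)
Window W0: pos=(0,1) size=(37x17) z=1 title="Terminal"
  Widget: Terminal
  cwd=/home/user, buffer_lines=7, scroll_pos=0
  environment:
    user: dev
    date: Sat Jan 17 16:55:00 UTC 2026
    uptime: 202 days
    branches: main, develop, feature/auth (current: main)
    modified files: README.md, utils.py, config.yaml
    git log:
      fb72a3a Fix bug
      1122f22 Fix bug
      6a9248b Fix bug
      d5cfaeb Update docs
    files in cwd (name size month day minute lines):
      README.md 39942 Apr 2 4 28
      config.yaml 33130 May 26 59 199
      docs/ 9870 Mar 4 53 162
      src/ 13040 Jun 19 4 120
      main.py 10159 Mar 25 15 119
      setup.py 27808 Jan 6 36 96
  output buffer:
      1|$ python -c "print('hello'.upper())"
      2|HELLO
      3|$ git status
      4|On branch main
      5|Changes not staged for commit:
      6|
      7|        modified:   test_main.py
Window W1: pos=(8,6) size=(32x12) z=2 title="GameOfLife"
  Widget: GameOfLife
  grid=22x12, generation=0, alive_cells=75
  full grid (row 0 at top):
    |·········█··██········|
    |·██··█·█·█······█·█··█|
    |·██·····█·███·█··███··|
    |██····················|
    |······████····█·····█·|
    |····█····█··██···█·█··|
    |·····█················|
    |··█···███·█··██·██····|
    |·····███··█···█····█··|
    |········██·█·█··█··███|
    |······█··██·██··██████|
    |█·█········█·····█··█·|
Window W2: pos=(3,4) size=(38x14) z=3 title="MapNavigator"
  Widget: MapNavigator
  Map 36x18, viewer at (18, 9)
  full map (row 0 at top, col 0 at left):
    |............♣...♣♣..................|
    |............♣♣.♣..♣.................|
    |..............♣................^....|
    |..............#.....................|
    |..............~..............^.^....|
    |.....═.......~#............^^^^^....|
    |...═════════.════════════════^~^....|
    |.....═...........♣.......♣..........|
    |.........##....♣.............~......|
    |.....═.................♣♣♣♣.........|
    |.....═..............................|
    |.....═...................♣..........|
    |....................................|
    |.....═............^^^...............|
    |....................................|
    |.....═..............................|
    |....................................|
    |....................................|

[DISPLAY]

──────────────┨                   
━━━━━━━━━━━━━━━━━━┓               
                  ┃               
──────────────────┨               
...........^.^....┃               
.........^^^^^....┃               
═══════════^~^....┃               
.......♣..........┃               
...........~......┃               
@....♣♣♣♣.........┃               
..................┃               
.......♣..........┃               
..................┃               
^^^...............┃               


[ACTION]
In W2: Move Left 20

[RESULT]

──────────────┨                   
━━━━━━━━━━━━━━━━━━┓               
                  ┃               
──────────────────┨               
..............~...┃               
.....═.......~#...┃               
...═════════.═════┃               
.....═...........♣┃               
.........##....♣..┃               
@....═............┃               
.....═............┃               
.....═............┃               
..................┃               
.....═............┃               


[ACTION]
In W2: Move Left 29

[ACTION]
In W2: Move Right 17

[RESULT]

──────────────┨                   
━━━━━━━━━━━━━━━━━━┓               
                  ┃               
──────────────────┨               
............^.^...┃               
..........^^^^^...┃               
════════════^~^...┃               
♣.......♣.........┃               
............~.....┃               
@.....♣♣♣♣........┃               
..................┃               
........♣.........┃               
..................┃               
.^^^..............┃               


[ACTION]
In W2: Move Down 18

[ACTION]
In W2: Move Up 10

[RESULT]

──────────────┨                   
━━━━━━━━━━━━━━━━━━┓               
                  ┃               
──────────────────┨               
..............^...┃               
..................┃               
............^.^...┃               
..........^^^^^...┃               
════════════^~^...┃               
@.......♣.........┃               
............~.....┃               
......♣♣♣♣........┃               
..................┃               
........♣.........┃               


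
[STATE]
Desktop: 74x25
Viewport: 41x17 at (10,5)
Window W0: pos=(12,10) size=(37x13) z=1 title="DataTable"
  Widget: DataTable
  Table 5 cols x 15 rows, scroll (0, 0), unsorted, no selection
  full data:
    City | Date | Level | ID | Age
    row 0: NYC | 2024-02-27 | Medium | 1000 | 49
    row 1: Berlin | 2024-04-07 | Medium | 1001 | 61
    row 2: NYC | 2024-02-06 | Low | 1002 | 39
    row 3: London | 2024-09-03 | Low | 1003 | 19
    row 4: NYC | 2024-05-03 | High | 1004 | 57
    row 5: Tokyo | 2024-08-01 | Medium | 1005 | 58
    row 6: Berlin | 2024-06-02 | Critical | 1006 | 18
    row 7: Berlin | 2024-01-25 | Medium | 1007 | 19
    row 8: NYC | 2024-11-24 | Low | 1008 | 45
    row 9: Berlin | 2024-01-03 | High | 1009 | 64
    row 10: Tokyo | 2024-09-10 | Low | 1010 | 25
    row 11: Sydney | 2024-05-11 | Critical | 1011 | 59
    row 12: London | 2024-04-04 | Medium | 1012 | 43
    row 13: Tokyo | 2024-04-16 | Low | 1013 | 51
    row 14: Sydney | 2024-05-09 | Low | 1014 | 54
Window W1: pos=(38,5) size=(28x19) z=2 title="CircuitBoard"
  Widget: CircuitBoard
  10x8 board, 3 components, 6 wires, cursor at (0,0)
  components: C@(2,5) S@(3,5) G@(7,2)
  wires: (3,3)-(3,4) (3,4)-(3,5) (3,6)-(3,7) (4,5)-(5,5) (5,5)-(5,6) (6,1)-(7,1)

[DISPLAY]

                            ┏━━━━━━━━━━━━
                            ┃ CircuitBoar
                            ┠────────────
                            ┃   0 1 2 3 4
                            ┃0  [.]      
  ┏━━━━━━━━━━━━━━━━━━━━━━━━━┃            
  ┃ DataTable               ┃1           
  ┠─────────────────────────┃            
  ┃City  │Date      │Level  ┃2           
  ┃──────┼──────────┼───────┃            
  ┃NYC   │2024-02-27│Medium ┃3           
  ┃Berlin│2024-04-07│Medium ┃            
  ┃NYC   │2024-02-06│Low    ┃4           
  ┃London│2024-09-03│Low    ┃            
  ┃NYC   │2024-05-03│High   ┃5           
  ┃Tokyo │2024-08-01│Medium ┃            
  ┃Berlin│2024-06-02│Critica┃6       ·   


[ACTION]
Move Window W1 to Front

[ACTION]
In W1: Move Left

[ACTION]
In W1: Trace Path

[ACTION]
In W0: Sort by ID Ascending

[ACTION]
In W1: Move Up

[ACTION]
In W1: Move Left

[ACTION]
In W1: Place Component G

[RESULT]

                            ┏━━━━━━━━━━━━
                            ┃ CircuitBoar
                            ┠────────────
                            ┃   0 1 2 3 4
                            ┃0  [G]      
  ┏━━━━━━━━━━━━━━━━━━━━━━━━━┃            
  ┃ DataTable               ┃1           
  ┠─────────────────────────┃            
  ┃City  │Date      │Level  ┃2           
  ┃──────┼──────────┼───────┃            
  ┃NYC   │2024-02-27│Medium ┃3           
  ┃Berlin│2024-04-07│Medium ┃            
  ┃NYC   │2024-02-06│Low    ┃4           
  ┃London│2024-09-03│Low    ┃            
  ┃NYC   │2024-05-03│High   ┃5           
  ┃Tokyo │2024-08-01│Medium ┃            
  ┃Berlin│2024-06-02│Critica┃6       ·   


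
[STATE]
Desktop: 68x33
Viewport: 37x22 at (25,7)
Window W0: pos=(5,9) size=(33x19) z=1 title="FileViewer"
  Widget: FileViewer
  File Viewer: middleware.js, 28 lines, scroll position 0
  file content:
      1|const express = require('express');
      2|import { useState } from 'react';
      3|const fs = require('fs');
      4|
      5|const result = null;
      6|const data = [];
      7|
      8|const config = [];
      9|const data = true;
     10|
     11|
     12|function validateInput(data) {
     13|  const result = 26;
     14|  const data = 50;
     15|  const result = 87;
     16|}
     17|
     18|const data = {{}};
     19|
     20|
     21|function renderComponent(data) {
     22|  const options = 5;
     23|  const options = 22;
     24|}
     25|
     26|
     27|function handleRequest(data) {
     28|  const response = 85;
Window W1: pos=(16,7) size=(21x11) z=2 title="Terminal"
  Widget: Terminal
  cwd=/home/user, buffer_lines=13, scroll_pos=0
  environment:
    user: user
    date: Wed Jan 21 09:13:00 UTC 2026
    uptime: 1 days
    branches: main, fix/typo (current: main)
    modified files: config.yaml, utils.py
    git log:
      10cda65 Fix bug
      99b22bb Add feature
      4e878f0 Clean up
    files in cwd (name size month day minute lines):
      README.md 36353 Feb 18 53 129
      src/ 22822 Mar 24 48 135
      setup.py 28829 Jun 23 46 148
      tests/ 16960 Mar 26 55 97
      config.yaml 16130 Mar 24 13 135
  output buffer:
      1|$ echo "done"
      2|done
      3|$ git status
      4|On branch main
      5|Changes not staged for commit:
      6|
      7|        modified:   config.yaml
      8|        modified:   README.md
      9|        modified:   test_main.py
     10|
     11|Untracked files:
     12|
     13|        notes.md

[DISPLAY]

━━━━━━━━━━━┓                         
l          ┃                         
───────────┨┓                        
done"      ┃┃                        
           ┃┨                        
atus       ┃┃                        
h main     ┃┃                        
not staged ┃┃                        
           ┃┃                        
modified:  ┃┃                        
━━━━━━━━━━━┛┃                        
           ░┃                        
           ░┃                        
           ░┃                        
           ░┃                        
           ░┃                        
put(data) {░┃                        
;          ░┃                        
           ░┃                        
;          ▼┃                        
━━━━━━━━━━━━┛                        
                                     


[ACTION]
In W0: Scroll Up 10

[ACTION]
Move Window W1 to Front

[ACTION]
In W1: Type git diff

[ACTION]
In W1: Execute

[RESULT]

━━━━━━━━━━━┓                         
l          ┃                         
───────────┨┓                        
it a/main.p┃┃                        
in.py      ┃┨                        
in.py      ┃┃                        
+1,4 @@    ┃┃                        
ed         ┃┃                        
sys        ┃┃                        
           ┃┃                        
━━━━━━━━━━━┛┃                        
           ░┃                        
           ░┃                        
           ░┃                        
           ░┃                        
           ░┃                        
put(data) {░┃                        
;          ░┃                        
           ░┃                        
;          ▼┃                        
━━━━━━━━━━━━┛                        
                                     


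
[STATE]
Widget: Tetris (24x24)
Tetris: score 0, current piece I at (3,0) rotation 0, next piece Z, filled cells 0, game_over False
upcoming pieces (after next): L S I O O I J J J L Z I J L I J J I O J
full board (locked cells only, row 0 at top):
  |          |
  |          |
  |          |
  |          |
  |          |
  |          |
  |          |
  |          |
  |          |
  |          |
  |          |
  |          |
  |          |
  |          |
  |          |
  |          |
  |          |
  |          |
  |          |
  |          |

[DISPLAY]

   ████   │Next:        
          │▓▓           
          │ ▓▓          
          │             
          │             
          │             
          │Score:       
          │0            
          │             
          │             
          │             
          │             
          │             
          │             
          │             
          │             
          │             
          │             
          │             
          │             
          │             
          │             
          │             
          │             


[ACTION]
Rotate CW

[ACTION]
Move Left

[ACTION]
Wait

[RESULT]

          │Next:        
  █       │▓▓           
  █       │ ▓▓          
  █       │             
  █       │             
          │             
          │Score:       
          │0            
          │             
          │             
          │             
          │             
          │             
          │             
          │             
          │             
          │             
          │             
          │             
          │             
          │             
          │             
          │             
          │             
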